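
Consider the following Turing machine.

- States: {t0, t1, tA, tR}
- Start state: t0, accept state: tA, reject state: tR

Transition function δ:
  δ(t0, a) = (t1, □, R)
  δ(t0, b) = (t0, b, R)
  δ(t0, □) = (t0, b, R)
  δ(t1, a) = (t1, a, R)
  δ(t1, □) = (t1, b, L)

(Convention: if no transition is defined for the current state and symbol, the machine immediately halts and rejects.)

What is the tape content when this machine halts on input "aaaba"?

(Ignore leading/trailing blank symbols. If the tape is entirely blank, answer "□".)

Execution trace:
Initial: [t0]aaaba
Step 1: δ(t0, a) = (t1, □, R) → □[t1]aaba
Step 2: δ(t1, a) = (t1, a, R) → □a[t1]aba
Step 3: δ(t1, a) = (t1, a, R) → □aa[t1]ba

No transition is defined for δ(t1, b). By convention the machine halts and rejects.

Final tape (ignoring leading/trailing blanks): aaba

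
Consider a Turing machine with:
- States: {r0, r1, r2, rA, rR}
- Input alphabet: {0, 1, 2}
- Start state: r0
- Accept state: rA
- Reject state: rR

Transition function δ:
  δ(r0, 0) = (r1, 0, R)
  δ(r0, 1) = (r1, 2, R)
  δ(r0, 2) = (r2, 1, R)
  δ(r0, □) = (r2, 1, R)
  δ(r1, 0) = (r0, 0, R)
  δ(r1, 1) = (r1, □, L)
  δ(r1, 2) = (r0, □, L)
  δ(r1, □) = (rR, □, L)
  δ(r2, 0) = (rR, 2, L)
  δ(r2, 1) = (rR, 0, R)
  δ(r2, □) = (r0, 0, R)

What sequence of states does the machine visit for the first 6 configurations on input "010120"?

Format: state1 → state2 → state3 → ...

Execution trace:
Initial: [r0]010120
Step 1: δ(r0, 0) = (r1, 0, R) → 0[r1]10120
Step 2: δ(r1, 1) = (r1, □, L) → [r1]0□0120
Step 3: δ(r1, 0) = (r0, 0, R) → 0[r0]□0120
Step 4: δ(r0, □) = (r2, 1, R) → 01[r2]0120
Step 5: δ(r2, 0) = (rR, 2, L) → 0[rR]12120

The machine reaches the reject state rR and halts.

State sequence: r0 → r1 → r1 → r0 → r2 → rR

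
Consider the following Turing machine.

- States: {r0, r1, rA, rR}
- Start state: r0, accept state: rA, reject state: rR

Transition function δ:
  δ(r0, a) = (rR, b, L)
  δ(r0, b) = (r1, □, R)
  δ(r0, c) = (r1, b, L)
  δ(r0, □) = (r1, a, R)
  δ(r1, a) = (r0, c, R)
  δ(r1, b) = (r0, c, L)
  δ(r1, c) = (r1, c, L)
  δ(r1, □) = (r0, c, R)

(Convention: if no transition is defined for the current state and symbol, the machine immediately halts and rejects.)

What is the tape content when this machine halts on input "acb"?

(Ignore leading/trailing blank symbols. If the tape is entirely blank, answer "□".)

Execution trace:
Initial: [r0]acb
Step 1: δ(r0, a) = (rR, b, L) → [rR]□bcb

The machine reaches the reject state rR and halts.

Final tape (ignoring leading/trailing blanks): bcb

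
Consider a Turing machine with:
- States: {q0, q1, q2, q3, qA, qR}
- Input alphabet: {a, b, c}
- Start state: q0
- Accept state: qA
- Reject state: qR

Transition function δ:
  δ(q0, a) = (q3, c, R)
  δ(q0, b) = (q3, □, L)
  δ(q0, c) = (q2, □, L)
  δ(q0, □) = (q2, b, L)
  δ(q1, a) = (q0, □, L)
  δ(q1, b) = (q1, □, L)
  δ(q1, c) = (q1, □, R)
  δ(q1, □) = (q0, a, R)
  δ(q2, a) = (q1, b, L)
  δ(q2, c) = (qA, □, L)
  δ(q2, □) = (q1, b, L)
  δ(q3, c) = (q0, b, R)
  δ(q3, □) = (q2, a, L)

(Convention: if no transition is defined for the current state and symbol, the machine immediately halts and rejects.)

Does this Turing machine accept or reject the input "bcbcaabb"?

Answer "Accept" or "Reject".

Execution trace:
Initial: [q0]bcbcaabb
Step 1: δ(q0, b) = (q3, □, L) → [q3]□□cbcaabb
Step 2: δ(q3, □) = (q2, a, L) → [q2]□a□cbcaabb
Step 3: δ(q2, □) = (q1, b, L) → [q1]□ba□cbcaabb
Step 4: δ(q1, □) = (q0, a, R) → a[q0]ba□cbcaabb
Step 5: δ(q0, b) = (q3, □, L) → [q3]a□a□cbcaabb

No transition is defined for δ(q3, a). By convention the machine halts and rejects.

Answer: Reject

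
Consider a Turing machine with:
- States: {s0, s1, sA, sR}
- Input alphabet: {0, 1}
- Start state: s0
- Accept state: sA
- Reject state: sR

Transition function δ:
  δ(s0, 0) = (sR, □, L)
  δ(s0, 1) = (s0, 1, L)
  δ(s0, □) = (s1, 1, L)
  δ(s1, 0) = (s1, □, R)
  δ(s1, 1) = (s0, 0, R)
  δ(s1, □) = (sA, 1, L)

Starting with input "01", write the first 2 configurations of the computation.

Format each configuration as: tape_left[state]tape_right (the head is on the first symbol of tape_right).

Transitions applied:
Step 1: δ(s0, 0) = (sR, □, L)

The first 2 configurations are:
[s0]01 ⊢ [sR]□□1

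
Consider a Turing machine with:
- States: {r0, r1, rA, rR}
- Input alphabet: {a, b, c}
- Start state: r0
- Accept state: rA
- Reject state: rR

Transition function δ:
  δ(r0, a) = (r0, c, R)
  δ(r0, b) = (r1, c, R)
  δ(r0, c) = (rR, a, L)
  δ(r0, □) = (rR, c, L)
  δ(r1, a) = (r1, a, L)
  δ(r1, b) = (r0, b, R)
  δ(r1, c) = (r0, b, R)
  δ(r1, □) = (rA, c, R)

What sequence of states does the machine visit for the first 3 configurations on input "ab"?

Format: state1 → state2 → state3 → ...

Execution trace:
Initial: [r0]ab
Step 1: δ(r0, a) = (r0, c, R) → c[r0]b
Step 2: δ(r0, b) = (r1, c, R) → cc[r1]□

State sequence: r0 → r0 → r1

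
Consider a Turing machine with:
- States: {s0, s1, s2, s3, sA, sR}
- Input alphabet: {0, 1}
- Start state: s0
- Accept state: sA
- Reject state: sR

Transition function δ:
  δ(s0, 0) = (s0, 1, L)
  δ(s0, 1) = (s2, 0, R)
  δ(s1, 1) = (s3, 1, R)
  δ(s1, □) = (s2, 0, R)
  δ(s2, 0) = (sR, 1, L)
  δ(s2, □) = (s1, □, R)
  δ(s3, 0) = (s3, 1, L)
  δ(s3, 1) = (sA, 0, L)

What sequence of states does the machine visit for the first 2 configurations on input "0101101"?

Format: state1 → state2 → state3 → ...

Execution trace:
Initial: [s0]0101101
Step 1: δ(s0, 0) = (s0, 1, L) → [s0]□1101101

No transition is defined for δ(s0, □). By convention the machine halts and rejects.

State sequence: s0 → s0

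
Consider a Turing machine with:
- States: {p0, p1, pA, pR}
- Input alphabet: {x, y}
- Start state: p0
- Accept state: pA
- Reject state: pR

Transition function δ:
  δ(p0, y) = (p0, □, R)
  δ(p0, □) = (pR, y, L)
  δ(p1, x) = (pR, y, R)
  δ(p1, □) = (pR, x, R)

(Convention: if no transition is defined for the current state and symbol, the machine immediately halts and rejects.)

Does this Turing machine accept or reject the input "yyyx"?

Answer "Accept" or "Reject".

Execution trace:
Initial: [p0]yyyx
Step 1: δ(p0, y) = (p0, □, R) → □[p0]yyx
Step 2: δ(p0, y) = (p0, □, R) → □□[p0]yx
Step 3: δ(p0, y) = (p0, □, R) → □□□[p0]x

No transition is defined for δ(p0, x). By convention the machine halts and rejects.

Answer: Reject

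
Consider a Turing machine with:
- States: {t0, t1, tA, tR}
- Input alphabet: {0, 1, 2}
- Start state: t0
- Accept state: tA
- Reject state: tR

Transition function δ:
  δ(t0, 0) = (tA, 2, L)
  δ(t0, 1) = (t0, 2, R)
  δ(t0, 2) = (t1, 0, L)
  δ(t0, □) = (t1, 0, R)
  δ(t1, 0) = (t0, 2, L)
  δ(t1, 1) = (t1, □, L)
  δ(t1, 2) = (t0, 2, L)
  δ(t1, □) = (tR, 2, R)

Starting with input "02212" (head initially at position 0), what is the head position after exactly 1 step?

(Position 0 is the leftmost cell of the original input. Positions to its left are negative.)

Execution trace (head position shown):
Step 0: [t0]02212  (head at position 0)
Step 1: move left → [tA]□22212  (head at position -1)

After 1 step, the head is at position -1.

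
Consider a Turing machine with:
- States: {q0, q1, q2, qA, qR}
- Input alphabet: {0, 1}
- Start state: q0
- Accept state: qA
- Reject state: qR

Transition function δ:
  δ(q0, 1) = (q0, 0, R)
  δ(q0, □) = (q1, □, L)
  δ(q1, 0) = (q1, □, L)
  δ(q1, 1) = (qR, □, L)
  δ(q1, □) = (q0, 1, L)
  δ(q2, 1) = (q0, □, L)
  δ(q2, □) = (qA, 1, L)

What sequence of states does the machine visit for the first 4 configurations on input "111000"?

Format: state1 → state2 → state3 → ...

Execution trace:
Initial: [q0]111000
Step 1: δ(q0, 1) = (q0, 0, R) → 0[q0]11000
Step 2: δ(q0, 1) = (q0, 0, R) → 00[q0]1000
Step 3: δ(q0, 1) = (q0, 0, R) → 000[q0]000

No transition is defined for δ(q0, 0). By convention the machine halts and rejects.

State sequence: q0 → q0 → q0 → q0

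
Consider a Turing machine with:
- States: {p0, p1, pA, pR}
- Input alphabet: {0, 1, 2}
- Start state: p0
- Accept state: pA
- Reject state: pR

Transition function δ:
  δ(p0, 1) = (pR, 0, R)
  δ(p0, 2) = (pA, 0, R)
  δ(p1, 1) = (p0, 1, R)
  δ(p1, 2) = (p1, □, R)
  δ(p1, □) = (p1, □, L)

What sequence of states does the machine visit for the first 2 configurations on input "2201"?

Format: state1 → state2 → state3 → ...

Execution trace:
Initial: [p0]2201
Step 1: δ(p0, 2) = (pA, 0, R) → 0[pA]201

The machine reaches the accept state pA and halts.

State sequence: p0 → pA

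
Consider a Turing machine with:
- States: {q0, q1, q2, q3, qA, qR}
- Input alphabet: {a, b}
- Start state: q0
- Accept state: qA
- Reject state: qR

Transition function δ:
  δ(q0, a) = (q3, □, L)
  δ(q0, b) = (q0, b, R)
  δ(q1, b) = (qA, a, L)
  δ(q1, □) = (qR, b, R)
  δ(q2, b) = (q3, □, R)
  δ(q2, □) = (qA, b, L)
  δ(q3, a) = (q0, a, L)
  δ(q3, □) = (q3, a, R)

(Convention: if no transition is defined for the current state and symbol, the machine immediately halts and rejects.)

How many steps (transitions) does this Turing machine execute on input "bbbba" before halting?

Execution trace:
Initial: [q0]bbbba
Step 1: δ(q0, b) = (q0, b, R) → b[q0]bbba
Step 2: δ(q0, b) = (q0, b, R) → bb[q0]bba
Step 3: δ(q0, b) = (q0, b, R) → bbb[q0]ba
Step 4: δ(q0, b) = (q0, b, R) → bbbb[q0]a
Step 5: δ(q0, a) = (q3, □, L) → bbb[q3]b□

No transition is defined for δ(q3, b). By convention the machine halts and rejects.

The machine executed 5 steps before halting.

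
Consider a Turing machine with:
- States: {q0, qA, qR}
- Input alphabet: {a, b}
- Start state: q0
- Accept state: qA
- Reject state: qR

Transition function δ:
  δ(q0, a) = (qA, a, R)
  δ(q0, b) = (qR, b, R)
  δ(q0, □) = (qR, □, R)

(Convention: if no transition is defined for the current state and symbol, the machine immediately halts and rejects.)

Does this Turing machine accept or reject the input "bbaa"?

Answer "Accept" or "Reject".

Execution trace:
Initial: [q0]bbaa
Step 1: δ(q0, b) = (qR, b, R) → b[qR]baa

The machine reaches the reject state qR and halts.

Answer: Reject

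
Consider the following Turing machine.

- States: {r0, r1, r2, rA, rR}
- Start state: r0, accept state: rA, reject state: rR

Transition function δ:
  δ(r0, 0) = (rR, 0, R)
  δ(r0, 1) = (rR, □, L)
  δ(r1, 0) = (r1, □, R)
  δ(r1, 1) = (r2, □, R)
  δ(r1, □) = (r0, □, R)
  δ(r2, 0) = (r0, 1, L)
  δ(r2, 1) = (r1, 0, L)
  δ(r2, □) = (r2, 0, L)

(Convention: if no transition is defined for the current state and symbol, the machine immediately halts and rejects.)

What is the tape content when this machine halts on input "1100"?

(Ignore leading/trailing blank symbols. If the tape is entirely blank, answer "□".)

Execution trace:
Initial: [r0]1100
Step 1: δ(r0, 1) = (rR, □, L) → [rR]□□100

The machine reaches the reject state rR and halts.

Final tape (ignoring leading/trailing blanks): 100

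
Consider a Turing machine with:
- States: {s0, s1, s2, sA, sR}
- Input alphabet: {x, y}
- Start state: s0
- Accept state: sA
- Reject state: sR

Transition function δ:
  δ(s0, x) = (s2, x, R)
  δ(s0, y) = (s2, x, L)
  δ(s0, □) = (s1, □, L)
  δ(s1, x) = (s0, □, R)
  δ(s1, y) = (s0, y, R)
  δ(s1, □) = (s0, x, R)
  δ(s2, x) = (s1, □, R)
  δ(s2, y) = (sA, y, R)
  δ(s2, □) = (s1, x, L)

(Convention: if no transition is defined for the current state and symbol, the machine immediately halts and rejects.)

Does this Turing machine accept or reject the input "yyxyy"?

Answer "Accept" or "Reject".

Execution trace:
Initial: [s0]yyxyy
Step 1: δ(s0, y) = (s2, x, L) → [s2]□xyxyy
Step 2: δ(s2, □) = (s1, x, L) → [s1]□xxyxyy
Step 3: δ(s1, □) = (s0, x, R) → x[s0]xxyxyy
Step 4: δ(s0, x) = (s2, x, R) → xx[s2]xyxyy
Step 5: δ(s2, x) = (s1, □, R) → xx□[s1]yxyy
Step 6: δ(s1, y) = (s0, y, R) → xx□y[s0]xyy
Step 7: δ(s0, x) = (s2, x, R) → xx□yx[s2]yy
Step 8: δ(s2, y) = (sA, y, R) → xx□yxy[sA]y

The machine reaches the accept state sA and halts.

Answer: Accept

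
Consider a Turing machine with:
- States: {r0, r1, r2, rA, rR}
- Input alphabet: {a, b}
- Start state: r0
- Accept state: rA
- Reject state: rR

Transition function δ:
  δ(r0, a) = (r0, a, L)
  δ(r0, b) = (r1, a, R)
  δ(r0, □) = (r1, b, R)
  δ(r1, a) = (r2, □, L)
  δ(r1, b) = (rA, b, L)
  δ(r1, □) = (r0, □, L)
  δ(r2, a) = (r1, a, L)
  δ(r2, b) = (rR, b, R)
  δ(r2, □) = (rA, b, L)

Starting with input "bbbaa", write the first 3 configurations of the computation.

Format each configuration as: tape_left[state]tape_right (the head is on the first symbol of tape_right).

Transitions applied:
Step 1: δ(r0, b) = (r1, a, R)
Step 2: δ(r1, b) = (rA, b, L)

The first 3 configurations are:
[r0]bbbaa ⊢ a[r1]bbaa ⊢ [rA]abbaa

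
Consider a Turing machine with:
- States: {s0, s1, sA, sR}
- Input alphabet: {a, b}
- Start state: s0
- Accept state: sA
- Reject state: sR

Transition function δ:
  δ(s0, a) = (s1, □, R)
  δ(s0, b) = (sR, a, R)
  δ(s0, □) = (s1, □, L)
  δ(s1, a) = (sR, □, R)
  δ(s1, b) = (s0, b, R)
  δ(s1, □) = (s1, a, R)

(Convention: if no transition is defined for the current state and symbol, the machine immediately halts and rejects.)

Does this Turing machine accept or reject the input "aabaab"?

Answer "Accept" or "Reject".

Execution trace:
Initial: [s0]aabaab
Step 1: δ(s0, a) = (s1, □, R) → □[s1]abaab
Step 2: δ(s1, a) = (sR, □, R) → □□[sR]baab

The machine reaches the reject state sR and halts.

Answer: Reject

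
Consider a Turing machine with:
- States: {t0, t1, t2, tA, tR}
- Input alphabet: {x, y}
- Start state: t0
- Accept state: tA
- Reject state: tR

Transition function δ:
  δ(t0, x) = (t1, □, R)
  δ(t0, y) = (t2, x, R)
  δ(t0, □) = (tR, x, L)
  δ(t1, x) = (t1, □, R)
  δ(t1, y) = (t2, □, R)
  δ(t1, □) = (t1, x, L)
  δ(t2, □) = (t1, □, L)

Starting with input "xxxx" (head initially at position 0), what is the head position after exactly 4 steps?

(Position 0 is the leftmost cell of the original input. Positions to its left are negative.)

Execution trace (head position shown):
Step 0: [t0]xxxx  (head at position 0)
Step 1: move right → □[t1]xxx  (head at position 1)
Step 2: move right → □□[t1]xx  (head at position 2)
Step 3: move right → □□□[t1]x  (head at position 3)
Step 4: move right → □□□□[t1]□  (head at position 4)

After 4 steps, the head is at position 4.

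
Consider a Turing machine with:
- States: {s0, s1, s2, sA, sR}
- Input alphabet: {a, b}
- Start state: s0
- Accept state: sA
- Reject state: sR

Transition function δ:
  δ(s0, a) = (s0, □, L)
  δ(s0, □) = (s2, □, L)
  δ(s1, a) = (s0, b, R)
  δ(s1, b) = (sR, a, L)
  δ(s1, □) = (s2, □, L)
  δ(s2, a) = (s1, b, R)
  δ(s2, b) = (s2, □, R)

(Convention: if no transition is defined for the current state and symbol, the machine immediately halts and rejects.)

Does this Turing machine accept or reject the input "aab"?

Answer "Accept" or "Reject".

Execution trace:
Initial: [s0]aab
Step 1: δ(s0, a) = (s0, □, L) → [s0]□□ab
Step 2: δ(s0, □) = (s2, □, L) → [s2]□□□ab

No transition is defined for δ(s2, □). By convention the machine halts and rejects.

Answer: Reject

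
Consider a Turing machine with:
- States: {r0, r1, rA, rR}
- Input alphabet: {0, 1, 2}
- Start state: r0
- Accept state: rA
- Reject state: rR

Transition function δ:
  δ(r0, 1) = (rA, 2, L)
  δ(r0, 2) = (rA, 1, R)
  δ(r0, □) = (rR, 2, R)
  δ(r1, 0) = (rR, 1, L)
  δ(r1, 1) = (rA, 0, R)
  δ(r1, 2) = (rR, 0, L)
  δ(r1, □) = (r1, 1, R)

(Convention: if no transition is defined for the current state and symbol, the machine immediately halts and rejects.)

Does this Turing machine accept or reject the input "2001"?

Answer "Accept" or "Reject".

Execution trace:
Initial: [r0]2001
Step 1: δ(r0, 2) = (rA, 1, R) → 1[rA]001

The machine reaches the accept state rA and halts.

Answer: Accept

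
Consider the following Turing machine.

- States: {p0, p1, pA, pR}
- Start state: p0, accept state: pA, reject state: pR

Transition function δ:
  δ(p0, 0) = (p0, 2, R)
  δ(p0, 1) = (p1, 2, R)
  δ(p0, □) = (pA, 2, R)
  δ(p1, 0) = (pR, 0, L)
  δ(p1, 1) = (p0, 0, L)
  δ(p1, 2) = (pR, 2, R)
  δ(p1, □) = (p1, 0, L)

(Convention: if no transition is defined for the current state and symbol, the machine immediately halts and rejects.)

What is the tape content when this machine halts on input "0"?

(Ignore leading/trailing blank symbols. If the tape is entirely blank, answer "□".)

Execution trace:
Initial: [p0]0
Step 1: δ(p0, 0) = (p0, 2, R) → 2[p0]□
Step 2: δ(p0, □) = (pA, 2, R) → 22[pA]□

The machine reaches the accept state pA and halts.

Final tape (ignoring leading/trailing blanks): 22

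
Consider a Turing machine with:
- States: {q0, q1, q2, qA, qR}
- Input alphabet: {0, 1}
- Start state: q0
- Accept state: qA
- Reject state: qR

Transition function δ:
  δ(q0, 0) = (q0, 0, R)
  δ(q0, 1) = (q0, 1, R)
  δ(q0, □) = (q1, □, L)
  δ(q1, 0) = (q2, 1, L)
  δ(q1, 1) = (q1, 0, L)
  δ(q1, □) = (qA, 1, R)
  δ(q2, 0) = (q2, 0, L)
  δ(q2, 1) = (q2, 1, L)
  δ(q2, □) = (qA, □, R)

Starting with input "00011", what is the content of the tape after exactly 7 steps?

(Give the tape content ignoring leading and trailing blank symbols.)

Execution trace:
Initial: [q0]00011
Step 1: δ(q0, 0) = (q0, 0, R) → 0[q0]0011
Step 2: δ(q0, 0) = (q0, 0, R) → 00[q0]011
Step 3: δ(q0, 0) = (q0, 0, R) → 000[q0]11
Step 4: δ(q0, 1) = (q0, 1, R) → 0001[q0]1
Step 5: δ(q0, 1) = (q0, 1, R) → 00011[q0]□
Step 6: δ(q0, □) = (q1, □, L) → 0001[q1]1□
Step 7: δ(q1, 1) = (q1, 0, L) → 000[q1]10□

After 7 steps, the tape (ignoring leading/trailing blanks) is: 00010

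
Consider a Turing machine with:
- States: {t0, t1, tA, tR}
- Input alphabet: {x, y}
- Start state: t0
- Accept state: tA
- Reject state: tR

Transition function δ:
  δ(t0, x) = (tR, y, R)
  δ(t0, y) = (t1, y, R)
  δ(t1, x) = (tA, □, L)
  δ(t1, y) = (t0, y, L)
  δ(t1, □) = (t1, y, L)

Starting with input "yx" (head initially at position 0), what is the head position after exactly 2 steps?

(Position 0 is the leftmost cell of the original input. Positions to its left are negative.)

Execution trace (head position shown):
Step 0: [t0]yx  (head at position 0)
Step 1: move right → y[t1]x  (head at position 1)
Step 2: move left → [tA]y□  (head at position 0)

After 2 steps, the head is at position 0.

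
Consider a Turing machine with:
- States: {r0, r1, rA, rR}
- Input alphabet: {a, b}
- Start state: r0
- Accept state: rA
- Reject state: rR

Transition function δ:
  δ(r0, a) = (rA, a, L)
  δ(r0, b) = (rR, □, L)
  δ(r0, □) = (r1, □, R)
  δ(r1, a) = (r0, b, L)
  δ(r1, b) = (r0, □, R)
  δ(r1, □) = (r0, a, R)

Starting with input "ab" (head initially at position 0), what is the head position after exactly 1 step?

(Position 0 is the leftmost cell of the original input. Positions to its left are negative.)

Execution trace (head position shown):
Step 0: [r0]ab  (head at position 0)
Step 1: move left → [rA]□ab  (head at position -1)

After 1 step, the head is at position -1.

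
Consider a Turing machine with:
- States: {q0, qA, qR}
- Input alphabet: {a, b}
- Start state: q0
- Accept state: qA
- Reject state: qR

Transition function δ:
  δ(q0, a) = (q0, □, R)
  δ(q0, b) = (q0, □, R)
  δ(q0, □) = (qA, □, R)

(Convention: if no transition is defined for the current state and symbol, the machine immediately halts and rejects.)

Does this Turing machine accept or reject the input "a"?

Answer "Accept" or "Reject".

Execution trace:
Initial: [q0]a
Step 1: δ(q0, a) = (q0, □, R) → □[q0]□
Step 2: δ(q0, □) = (qA, □, R) → □□[qA]□

The machine reaches the accept state qA and halts.

Answer: Accept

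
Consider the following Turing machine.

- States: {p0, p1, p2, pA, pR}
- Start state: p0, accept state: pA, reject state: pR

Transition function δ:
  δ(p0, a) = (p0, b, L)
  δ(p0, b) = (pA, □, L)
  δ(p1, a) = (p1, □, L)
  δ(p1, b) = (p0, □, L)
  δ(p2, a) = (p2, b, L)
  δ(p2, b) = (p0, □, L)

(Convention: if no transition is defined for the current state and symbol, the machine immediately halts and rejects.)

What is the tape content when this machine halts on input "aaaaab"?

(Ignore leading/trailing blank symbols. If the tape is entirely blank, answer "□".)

Execution trace:
Initial: [p0]aaaaab
Step 1: δ(p0, a) = (p0, b, L) → [p0]□baaaab

No transition is defined for δ(p0, □). By convention the machine halts and rejects.

Final tape (ignoring leading/trailing blanks): baaaab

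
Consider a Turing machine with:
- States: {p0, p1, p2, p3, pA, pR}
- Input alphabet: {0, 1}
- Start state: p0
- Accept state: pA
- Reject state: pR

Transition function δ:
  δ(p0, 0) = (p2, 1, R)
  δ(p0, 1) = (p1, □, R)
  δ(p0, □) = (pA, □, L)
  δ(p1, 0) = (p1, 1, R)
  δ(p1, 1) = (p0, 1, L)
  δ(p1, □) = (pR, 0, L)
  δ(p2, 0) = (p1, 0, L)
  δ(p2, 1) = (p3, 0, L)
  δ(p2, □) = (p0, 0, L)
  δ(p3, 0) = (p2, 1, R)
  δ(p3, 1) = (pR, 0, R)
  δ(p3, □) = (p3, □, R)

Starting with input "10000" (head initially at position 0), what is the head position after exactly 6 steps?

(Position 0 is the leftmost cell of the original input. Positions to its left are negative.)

Execution trace (head position shown):
Step 0: [p0]10000  (head at position 0)
Step 1: move right → □[p1]0000  (head at position 1)
Step 2: move right → □1[p1]000  (head at position 2)
Step 3: move right → □11[p1]00  (head at position 3)
Step 4: move right → □111[p1]0  (head at position 4)
Step 5: move right → □1111[p1]□  (head at position 5)
Step 6: move left → □111[pR]10  (head at position 4)

After 6 steps, the head is at position 4.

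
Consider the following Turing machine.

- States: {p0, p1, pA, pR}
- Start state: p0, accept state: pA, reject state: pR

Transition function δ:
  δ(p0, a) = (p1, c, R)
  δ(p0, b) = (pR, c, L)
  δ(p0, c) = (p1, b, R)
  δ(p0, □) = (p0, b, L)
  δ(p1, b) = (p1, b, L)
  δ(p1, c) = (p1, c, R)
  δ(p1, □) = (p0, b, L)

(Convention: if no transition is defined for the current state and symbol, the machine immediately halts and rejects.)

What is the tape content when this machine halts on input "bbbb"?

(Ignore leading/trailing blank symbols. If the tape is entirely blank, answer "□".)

Execution trace:
Initial: [p0]bbbb
Step 1: δ(p0, b) = (pR, c, L) → [pR]□cbbb

The machine reaches the reject state pR and halts.

Final tape (ignoring leading/trailing blanks): cbbb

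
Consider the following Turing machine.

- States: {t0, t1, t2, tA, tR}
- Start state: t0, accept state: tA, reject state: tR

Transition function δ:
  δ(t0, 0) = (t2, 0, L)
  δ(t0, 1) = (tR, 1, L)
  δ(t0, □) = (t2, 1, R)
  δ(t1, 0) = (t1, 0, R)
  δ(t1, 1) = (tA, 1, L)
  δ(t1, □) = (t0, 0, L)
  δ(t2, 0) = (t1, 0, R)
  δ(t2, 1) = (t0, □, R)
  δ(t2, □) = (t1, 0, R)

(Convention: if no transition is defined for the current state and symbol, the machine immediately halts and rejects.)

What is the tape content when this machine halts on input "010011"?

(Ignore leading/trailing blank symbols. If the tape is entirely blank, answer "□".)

Execution trace:
Initial: [t0]010011
Step 1: δ(t0, 0) = (t2, 0, L) → [t2]□010011
Step 2: δ(t2, □) = (t1, 0, R) → 0[t1]010011
Step 3: δ(t1, 0) = (t1, 0, R) → 00[t1]10011
Step 4: δ(t1, 1) = (tA, 1, L) → 0[tA]010011

The machine reaches the accept state tA and halts.

Final tape (ignoring leading/trailing blanks): 0010011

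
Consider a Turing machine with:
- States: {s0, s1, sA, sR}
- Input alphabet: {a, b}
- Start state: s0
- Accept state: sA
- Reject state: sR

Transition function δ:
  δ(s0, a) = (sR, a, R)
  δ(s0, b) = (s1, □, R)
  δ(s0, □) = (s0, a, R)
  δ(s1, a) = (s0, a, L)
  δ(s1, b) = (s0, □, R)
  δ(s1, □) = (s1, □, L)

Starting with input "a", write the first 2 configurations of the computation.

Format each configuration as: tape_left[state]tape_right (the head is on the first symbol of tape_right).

Transitions applied:
Step 1: δ(s0, a) = (sR, a, R)

The first 2 configurations are:
[s0]a ⊢ a[sR]□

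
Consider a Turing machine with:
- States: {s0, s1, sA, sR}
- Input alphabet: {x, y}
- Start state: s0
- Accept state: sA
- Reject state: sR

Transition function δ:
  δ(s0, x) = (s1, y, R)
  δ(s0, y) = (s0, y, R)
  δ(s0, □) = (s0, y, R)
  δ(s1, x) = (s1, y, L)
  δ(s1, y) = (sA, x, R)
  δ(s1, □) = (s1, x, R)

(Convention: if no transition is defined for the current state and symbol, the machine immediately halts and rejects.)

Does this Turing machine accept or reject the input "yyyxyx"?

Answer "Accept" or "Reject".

Execution trace:
Initial: [s0]yyyxyx
Step 1: δ(s0, y) = (s0, y, R) → y[s0]yyxyx
Step 2: δ(s0, y) = (s0, y, R) → yy[s0]yxyx
Step 3: δ(s0, y) = (s0, y, R) → yyy[s0]xyx
Step 4: δ(s0, x) = (s1, y, R) → yyyy[s1]yx
Step 5: δ(s1, y) = (sA, x, R) → yyyyx[sA]x

The machine reaches the accept state sA and halts.

Answer: Accept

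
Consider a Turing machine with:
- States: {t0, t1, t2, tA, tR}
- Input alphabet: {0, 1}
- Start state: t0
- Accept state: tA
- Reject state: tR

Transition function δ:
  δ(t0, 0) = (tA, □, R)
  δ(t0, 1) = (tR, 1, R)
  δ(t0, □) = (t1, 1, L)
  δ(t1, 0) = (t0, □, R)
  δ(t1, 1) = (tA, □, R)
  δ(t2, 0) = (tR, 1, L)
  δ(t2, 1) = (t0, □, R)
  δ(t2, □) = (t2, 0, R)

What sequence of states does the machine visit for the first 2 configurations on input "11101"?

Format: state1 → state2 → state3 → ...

Execution trace:
Initial: [t0]11101
Step 1: δ(t0, 1) = (tR, 1, R) → 1[tR]1101

The machine reaches the reject state tR and halts.

State sequence: t0 → tR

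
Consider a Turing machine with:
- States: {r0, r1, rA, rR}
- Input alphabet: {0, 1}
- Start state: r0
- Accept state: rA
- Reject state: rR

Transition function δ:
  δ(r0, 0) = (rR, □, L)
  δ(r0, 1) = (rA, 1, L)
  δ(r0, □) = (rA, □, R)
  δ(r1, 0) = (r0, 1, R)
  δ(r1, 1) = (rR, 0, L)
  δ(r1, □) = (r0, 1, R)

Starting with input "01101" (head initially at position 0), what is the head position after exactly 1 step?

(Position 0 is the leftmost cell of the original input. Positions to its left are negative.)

Execution trace (head position shown):
Step 0: [r0]01101  (head at position 0)
Step 1: move left → [rR]□□1101  (head at position -1)

After 1 step, the head is at position -1.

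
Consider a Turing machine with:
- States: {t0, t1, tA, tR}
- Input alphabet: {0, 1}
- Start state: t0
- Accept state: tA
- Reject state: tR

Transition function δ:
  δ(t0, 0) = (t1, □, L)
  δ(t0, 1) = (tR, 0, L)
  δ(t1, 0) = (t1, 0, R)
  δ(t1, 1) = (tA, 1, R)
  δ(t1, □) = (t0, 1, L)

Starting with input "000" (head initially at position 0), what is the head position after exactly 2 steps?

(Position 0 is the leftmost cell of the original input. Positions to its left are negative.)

Execution trace (head position shown):
Step 0: [t0]000  (head at position 0)
Step 1: move left → [t1]□□00  (head at position -1)
Step 2: move left → [t0]□1□00  (head at position -2)

After 2 steps, the head is at position -2.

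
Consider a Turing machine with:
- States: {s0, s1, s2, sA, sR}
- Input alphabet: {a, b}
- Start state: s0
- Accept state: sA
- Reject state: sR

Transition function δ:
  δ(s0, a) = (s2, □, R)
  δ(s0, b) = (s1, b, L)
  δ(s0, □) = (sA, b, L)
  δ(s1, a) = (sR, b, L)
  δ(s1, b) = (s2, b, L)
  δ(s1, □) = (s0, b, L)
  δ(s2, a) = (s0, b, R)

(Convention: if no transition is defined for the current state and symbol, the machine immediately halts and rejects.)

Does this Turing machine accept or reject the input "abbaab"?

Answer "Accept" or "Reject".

Execution trace:
Initial: [s0]abbaab
Step 1: δ(s0, a) = (s2, □, R) → □[s2]bbaab

No transition is defined for δ(s2, b). By convention the machine halts and rejects.

Answer: Reject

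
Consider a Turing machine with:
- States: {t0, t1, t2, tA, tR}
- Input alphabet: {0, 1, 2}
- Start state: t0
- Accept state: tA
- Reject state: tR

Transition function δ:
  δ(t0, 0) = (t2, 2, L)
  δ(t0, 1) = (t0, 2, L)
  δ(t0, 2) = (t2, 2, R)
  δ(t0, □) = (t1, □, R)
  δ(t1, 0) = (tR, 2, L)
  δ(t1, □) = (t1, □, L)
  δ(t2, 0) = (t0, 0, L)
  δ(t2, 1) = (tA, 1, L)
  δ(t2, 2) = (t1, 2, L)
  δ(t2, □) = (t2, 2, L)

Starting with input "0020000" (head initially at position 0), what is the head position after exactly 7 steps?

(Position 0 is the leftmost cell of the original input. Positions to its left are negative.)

Execution trace (head position shown):
Step 0: [t0]0020000  (head at position 0)
Step 1: move left → [t2]□2020000  (head at position -1)
Step 2: move left → [t2]□22020000  (head at position -2)
Step 3: move left → [t2]□222020000  (head at position -3)
Step 4: move left → [t2]□2222020000  (head at position -4)
Step 5: move left → [t2]□22222020000  (head at position -5)
Step 6: move left → [t2]□222222020000  (head at position -6)
Step 7: move left → [t2]□2222222020000  (head at position -7)

After 7 steps, the head is at position -7.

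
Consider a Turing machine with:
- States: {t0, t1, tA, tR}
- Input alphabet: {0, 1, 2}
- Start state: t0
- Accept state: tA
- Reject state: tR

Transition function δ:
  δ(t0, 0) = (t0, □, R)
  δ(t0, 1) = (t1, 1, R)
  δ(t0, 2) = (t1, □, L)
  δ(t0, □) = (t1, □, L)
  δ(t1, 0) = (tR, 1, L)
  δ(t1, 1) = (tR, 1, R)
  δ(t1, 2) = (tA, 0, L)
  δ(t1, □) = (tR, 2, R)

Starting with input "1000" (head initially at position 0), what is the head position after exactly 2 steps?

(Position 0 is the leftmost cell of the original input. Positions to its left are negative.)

Execution trace (head position shown):
Step 0: [t0]1000  (head at position 0)
Step 1: move right → 1[t1]000  (head at position 1)
Step 2: move left → [tR]1100  (head at position 0)

After 2 steps, the head is at position 0.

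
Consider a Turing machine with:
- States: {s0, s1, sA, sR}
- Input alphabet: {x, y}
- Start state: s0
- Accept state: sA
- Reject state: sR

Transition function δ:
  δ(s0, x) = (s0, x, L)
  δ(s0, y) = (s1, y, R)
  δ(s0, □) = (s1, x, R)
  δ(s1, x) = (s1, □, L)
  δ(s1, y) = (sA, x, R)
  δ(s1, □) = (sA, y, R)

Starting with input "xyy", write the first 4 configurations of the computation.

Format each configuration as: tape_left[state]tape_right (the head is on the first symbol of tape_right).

Transitions applied:
Step 1: δ(s0, x) = (s0, x, L)
Step 2: δ(s0, □) = (s1, x, R)
Step 3: δ(s1, x) = (s1, □, L)

The first 4 configurations are:
[s0]xyy ⊢ [s0]□xyy ⊢ x[s1]xyy ⊢ [s1]x□yy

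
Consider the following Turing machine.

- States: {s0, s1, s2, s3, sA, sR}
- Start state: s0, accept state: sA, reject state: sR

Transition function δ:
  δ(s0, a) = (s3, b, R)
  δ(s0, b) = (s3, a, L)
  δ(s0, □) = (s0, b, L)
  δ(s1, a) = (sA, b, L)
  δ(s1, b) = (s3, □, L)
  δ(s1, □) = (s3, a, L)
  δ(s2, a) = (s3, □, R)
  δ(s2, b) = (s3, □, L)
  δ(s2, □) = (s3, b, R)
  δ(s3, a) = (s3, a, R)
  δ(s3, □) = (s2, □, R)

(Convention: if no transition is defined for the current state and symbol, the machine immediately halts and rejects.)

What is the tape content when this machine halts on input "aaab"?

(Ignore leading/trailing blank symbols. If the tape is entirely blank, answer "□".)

Execution trace:
Initial: [s0]aaab
Step 1: δ(s0, a) = (s3, b, R) → b[s3]aab
Step 2: δ(s3, a) = (s3, a, R) → ba[s3]ab
Step 3: δ(s3, a) = (s3, a, R) → baa[s3]b

No transition is defined for δ(s3, b). By convention the machine halts and rejects.

Final tape (ignoring leading/trailing blanks): baab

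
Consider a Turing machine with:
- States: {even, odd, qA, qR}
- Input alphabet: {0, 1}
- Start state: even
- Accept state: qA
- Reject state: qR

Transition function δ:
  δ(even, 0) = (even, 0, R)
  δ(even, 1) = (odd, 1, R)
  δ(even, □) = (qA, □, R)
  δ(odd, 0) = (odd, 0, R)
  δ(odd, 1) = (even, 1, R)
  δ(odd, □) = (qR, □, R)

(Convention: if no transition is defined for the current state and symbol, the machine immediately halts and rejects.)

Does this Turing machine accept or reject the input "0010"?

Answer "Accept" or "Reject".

Execution trace:
Initial: [even]0010
Step 1: δ(even, 0) = (even, 0, R) → 0[even]010
Step 2: δ(even, 0) = (even, 0, R) → 00[even]10
Step 3: δ(even, 1) = (odd, 1, R) → 001[odd]0
Step 4: δ(odd, 0) = (odd, 0, R) → 0010[odd]□
Step 5: δ(odd, □) = (qR, □, R) → 0010□[qR]□

The machine reaches the reject state qR and halts.

Answer: Reject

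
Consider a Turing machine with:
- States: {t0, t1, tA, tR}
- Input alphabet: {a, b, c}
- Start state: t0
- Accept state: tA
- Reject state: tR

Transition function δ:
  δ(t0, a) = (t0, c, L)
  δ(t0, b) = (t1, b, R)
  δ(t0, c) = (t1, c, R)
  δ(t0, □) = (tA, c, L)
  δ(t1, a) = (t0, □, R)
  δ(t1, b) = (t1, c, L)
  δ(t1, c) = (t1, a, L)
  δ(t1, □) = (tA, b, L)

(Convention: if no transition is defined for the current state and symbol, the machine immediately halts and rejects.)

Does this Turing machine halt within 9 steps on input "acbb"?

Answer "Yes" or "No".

Execution trace:
Initial: [t0]acbb
Step 1: δ(t0, a) = (t0, c, L) → [t0]□ccbb
Step 2: δ(t0, □) = (tA, c, L) → [tA]□cccbb

The machine reaches the accept state tA and halts.
The machine halted after 2 steps (within the 9-step bound).

Answer: Yes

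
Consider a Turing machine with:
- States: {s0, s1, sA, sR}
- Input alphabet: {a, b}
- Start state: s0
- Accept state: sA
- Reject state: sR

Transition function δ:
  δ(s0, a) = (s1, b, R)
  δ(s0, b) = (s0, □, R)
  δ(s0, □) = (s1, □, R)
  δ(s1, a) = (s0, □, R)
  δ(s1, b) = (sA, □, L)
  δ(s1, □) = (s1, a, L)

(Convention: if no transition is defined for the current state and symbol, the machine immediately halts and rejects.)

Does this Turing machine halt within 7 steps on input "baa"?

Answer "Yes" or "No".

Execution trace:
Initial: [s0]baa
Step 1: δ(s0, b) = (s0, □, R) → □[s0]aa
Step 2: δ(s0, a) = (s1, b, R) → □b[s1]a
Step 3: δ(s1, a) = (s0, □, R) → □b□[s0]□
Step 4: δ(s0, □) = (s1, □, R) → □b□□[s1]□
Step 5: δ(s1, □) = (s1, a, L) → □b□[s1]□a
Step 6: δ(s1, □) = (s1, a, L) → □b[s1]□aa
Step 7: δ(s1, □) = (s1, a, L) → □[s1]baaa

The machine has not reached a halting state after 7 steps.
The machine did not halt within the 7-step bound.

Answer: No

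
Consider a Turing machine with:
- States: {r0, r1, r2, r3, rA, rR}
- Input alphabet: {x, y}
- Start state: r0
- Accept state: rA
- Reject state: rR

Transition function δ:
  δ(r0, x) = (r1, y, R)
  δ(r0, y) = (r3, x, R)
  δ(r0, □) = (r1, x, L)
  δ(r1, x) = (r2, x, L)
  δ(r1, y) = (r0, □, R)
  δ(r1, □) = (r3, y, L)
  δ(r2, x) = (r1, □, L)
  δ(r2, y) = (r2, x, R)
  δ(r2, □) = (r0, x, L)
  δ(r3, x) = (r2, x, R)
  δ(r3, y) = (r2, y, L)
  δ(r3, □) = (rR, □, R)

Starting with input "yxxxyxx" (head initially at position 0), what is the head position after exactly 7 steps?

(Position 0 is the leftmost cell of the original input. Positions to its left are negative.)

Execution trace (head position shown):
Step 0: [r0]yxxxyxx  (head at position 0)
Step 1: move right → x[r3]xxxyxx  (head at position 1)
Step 2: move right → xx[r2]xxyxx  (head at position 2)
Step 3: move left → x[r1]x□xyxx  (head at position 1)
Step 4: move left → [r2]xx□xyxx  (head at position 0)
Step 5: move left → [r1]□□x□xyxx  (head at position -1)
Step 6: move left → [r3]□y□x□xyxx  (head at position -2)
Step 7: move right → □[rR]y□x□xyxx  (head at position -1)

After 7 steps, the head is at position -1.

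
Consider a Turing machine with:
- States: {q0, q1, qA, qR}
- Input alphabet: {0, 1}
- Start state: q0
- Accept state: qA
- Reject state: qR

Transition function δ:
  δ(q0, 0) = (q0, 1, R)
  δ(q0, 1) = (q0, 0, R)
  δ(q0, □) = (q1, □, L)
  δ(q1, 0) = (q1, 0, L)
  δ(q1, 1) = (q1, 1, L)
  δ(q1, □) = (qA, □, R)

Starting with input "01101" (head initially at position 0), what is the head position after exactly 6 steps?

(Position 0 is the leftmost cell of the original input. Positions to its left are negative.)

Execution trace (head position shown):
Step 0: [q0]01101  (head at position 0)
Step 1: move right → 1[q0]1101  (head at position 1)
Step 2: move right → 10[q0]101  (head at position 2)
Step 3: move right → 100[q0]01  (head at position 3)
Step 4: move right → 1001[q0]1  (head at position 4)
Step 5: move right → 10010[q0]□  (head at position 5)
Step 6: move left → 1001[q1]0□  (head at position 4)

After 6 steps, the head is at position 4.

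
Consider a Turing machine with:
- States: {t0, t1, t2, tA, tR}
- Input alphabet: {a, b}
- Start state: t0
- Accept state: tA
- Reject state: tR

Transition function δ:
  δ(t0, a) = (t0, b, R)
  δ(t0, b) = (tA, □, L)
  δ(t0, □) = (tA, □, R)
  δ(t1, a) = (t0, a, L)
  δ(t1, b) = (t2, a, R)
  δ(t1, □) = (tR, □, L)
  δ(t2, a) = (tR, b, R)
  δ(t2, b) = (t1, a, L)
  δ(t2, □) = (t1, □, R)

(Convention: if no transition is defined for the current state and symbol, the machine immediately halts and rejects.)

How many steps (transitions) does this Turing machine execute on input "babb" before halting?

Execution trace:
Initial: [t0]babb
Step 1: δ(t0, b) = (tA, □, L) → [tA]□□abb

The machine reaches the accept state tA and halts.

The machine executed 1 step before halting.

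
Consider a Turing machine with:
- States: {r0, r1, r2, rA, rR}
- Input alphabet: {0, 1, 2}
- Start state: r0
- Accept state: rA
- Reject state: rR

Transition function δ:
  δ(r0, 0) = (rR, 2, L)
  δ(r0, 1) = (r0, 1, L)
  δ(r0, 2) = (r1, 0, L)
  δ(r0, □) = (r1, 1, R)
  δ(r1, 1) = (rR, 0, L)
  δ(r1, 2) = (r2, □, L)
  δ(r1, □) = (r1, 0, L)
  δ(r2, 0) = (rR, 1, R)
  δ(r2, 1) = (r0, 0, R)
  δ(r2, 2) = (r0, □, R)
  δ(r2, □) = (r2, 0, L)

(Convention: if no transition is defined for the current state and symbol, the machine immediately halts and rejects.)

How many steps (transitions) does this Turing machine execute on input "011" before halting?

Execution trace:
Initial: [r0]011
Step 1: δ(r0, 0) = (rR, 2, L) → [rR]□211

The machine reaches the reject state rR and halts.

The machine executed 1 step before halting.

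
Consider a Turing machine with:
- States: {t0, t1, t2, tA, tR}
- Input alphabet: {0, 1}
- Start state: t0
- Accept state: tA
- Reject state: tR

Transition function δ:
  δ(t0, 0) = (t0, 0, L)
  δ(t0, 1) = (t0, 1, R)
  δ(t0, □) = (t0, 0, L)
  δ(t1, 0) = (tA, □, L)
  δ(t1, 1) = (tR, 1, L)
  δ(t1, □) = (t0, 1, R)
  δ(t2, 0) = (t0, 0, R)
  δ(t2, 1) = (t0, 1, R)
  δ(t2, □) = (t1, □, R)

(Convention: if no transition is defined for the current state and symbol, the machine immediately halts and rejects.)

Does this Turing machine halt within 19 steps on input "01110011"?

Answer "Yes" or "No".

Execution trace:
Initial: [t0]01110011
Step 1: δ(t0, 0) = (t0, 0, L) → [t0]□01110011
Step 2: δ(t0, □) = (t0, 0, L) → [t0]□001110011
Step 3: δ(t0, □) = (t0, 0, L) → [t0]□0001110011
Step 4: δ(t0, □) = (t0, 0, L) → [t0]□00001110011
Step 5: δ(t0, □) = (t0, 0, L) → [t0]□000001110011
Step 6: δ(t0, □) = (t0, 0, L) → [t0]□0000001110011
Step 7: δ(t0, □) = (t0, 0, L) → [t0]□00000001110011
Step 8: δ(t0, □) = (t0, 0, L) → [t0]□000000001110011
Step 9: δ(t0, □) = (t0, 0, L) → [t0]□0000000001110011
Step 10: δ(t0, □) = (t0, 0, L) → [t0]□00000000001110011
Step 11: δ(t0, □) = (t0, 0, L) → [t0]□000000000001110011
Step 12: δ(t0, □) = (t0, 0, L) → [t0]□0000000000001110011
Step 13: δ(t0, □) = (t0, 0, L) → [t0]□00000000000001110011
Step 14: δ(t0, □) = (t0, 0, L) → [t0]□000000000000001110011
Step 15: δ(t0, □) = (t0, 0, L) → [t0]□0000000000000001110011
Step 16: δ(t0, □) = (t0, 0, L) → [t0]□00000000000000001110011
Step 17: δ(t0, □) = (t0, 0, L) → [t0]□000000000000000001110011
Step 18: δ(t0, □) = (t0, 0, L) → [t0]□0000000000000000001110011
Step 19: δ(t0, □) = (t0, 0, L) → [t0]□00000000000000000001110011

The machine has not reached a halting state after 19 steps.
The machine did not halt within the 19-step bound.

Answer: No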